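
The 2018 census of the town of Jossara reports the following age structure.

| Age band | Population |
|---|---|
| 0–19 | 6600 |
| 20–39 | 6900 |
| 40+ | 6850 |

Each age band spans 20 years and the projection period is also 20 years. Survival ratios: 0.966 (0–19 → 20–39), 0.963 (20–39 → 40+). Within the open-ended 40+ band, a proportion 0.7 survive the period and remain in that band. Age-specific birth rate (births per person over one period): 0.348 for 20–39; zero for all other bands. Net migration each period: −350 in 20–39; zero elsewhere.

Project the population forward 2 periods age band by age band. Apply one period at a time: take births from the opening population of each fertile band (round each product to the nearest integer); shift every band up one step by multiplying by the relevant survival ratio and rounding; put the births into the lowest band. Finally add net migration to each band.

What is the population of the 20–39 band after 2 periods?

1969

Period 1.
Births: 6900 × 0.348 = 2401
20–39: 6600 × 0.966 = 6376
40+: 6900 × 0.963 + 6850 × 0.7 = 6645 + 4795 = 11440
Net migration: 20–39 − 350 → 6026
Giving 2401 / 6026 / 11440.
Period 2.
Births: 6026 × 0.348 = 2097
20–39: 2401 × 0.966 = 2319
40+: 6026 × 0.963 + 11440 × 0.7 = 5803 + 8008 = 13811
Net migration: 20–39 − 350 → 1969
Giving 2097 / 1969 / 13811.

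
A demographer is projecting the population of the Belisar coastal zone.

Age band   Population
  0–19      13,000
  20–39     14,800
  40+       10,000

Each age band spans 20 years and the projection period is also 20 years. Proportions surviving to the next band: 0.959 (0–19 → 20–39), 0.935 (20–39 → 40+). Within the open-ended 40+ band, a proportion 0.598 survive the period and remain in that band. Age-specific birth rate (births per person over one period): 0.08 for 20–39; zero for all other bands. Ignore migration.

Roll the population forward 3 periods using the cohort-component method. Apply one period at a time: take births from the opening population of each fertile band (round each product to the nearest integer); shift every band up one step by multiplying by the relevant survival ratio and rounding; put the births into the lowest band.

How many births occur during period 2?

Period 1.
Births: 14800 * 0.08 = 1184
20–39: 13000 * 0.959 = 12467
40+: 14800 * 0.935 + 10000 * 0.598 = 13838 + 5980 = 19818
Giving 1184 / 12467 / 19818.
Period 2.
Births: 12467 * 0.08 = 997
20–39: 1184 * 0.959 = 1135
40+: 12467 * 0.935 + 19818 * 0.598 = 11657 + 11851 = 23508
Giving 997 / 1135 / 23508.

997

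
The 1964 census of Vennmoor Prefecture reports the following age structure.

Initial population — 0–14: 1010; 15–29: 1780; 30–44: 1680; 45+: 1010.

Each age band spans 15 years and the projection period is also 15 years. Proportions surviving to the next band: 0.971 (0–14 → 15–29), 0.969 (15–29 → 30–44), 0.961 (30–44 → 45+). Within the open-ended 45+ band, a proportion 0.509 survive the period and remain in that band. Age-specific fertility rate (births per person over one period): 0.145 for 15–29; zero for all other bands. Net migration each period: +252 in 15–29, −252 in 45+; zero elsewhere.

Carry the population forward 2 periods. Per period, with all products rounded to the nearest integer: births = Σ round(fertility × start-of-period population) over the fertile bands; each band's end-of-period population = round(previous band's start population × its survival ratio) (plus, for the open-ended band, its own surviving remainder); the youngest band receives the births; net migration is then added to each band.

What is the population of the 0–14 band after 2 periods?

179

[period 1]
Births: 1780 × 0.145 = 258
15–29: 1010 × 0.971 = 981
30–44: 1780 × 0.969 = 1725
45+: 1680 × 0.961 + 1010 × 0.509 = 1614 + 514 = 2128
Net migration: 15–29 + 252 → 1233; 45+ − 252 → 1876
→ [258, 1233, 1725, 1876]
[period 2]
Births: 1233 × 0.145 = 179
15–29: 258 × 0.971 = 251
30–44: 1233 × 0.969 = 1195
45+: 1725 × 0.961 + 1876 × 0.509 = 1658 + 955 = 2613
Net migration: 15–29 + 252 → 503; 45+ − 252 → 2361
→ [179, 503, 1195, 2361]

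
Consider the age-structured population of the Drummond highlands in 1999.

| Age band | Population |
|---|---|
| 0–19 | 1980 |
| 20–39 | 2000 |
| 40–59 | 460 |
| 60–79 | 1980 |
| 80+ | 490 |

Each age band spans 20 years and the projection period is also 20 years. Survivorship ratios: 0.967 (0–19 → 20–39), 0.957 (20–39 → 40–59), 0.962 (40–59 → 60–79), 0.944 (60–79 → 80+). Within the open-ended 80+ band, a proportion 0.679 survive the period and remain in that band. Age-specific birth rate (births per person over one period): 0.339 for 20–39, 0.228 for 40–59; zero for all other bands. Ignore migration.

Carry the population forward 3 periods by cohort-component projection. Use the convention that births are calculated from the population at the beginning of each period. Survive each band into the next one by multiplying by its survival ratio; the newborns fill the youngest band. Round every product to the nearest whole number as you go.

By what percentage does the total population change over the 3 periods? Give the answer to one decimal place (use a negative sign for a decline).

After projecting period 1:
Births: 2000 × 0.339 = 678  |  460 × 0.228 = 105 — total 783
20–39: 1980 × 0.967 = 1915
40–59: 2000 × 0.957 = 1914
60–79: 460 × 0.962 = 443
80+: 1980 × 0.944 + 490 × 0.679 = 1869 + 333 = 2202
End of period: [783, 1915, 1914, 443, 2202]
After projecting period 2:
Births: 1915 × 0.339 = 649  |  1914 × 0.228 = 436 — total 1085
20–39: 783 × 0.967 = 757
40–59: 1915 × 0.957 = 1833
60–79: 1914 × 0.962 = 1841
80+: 443 × 0.944 + 2202 × 0.679 = 418 + 1495 = 1913
End of period: [1085, 757, 1833, 1841, 1913]
After projecting period 3:
Births: 757 × 0.339 = 257  |  1833 × 0.228 = 418 — total 675
20–39: 1085 × 0.967 = 1049
40–59: 757 × 0.957 = 724
60–79: 1833 × 0.962 = 1763
80+: 1841 × 0.944 + 1913 × 0.679 = 1738 + 1299 = 3037
End of period: [675, 1049, 724, 1763, 3037]
Total: 6910 → 7248; change = 338; percentage change = 4.9%

4.9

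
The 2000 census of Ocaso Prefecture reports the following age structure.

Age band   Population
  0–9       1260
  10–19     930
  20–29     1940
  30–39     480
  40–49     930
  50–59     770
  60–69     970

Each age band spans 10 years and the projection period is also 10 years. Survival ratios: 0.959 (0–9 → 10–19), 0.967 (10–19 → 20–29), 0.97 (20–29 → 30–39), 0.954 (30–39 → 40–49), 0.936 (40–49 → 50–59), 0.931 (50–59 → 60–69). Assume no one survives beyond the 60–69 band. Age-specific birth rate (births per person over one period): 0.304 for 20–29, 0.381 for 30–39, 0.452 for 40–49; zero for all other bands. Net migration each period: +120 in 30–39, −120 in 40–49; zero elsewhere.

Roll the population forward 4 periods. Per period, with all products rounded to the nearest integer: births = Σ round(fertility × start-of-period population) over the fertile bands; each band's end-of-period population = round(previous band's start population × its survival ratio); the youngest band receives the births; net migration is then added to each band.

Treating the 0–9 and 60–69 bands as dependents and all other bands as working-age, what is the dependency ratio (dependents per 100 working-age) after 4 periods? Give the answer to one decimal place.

48.8

[period 1]
Births: 1940 × 0.304 = 590, 480 × 0.381 = 183, 930 × 0.452 = 420 → total 1193
10–19: 1260 × 0.959 = 1208
20–29: 930 × 0.967 = 899
30–39: 1940 × 0.97 = 1882
40–49: 480 × 0.954 = 458
50–59: 930 × 0.936 = 870
60–69: 770 × 0.931 = 717
Net migration: 30–39 + 120 → 2002; 40–49 − 120 → 338
Giving 1193 / 1208 / 899 / 2002 / 338 / 870 / 717.
[period 2]
Births: 899 × 0.304 = 273, 2002 × 0.381 = 763, 338 × 0.452 = 153 → total 1189
10–19: 1193 × 0.959 = 1144
20–29: 1208 × 0.967 = 1168
30–39: 899 × 0.97 = 872
40–49: 2002 × 0.954 = 1910
50–59: 338 × 0.936 = 316
60–69: 870 × 0.931 = 810
Net migration: 30–39 + 120 → 992; 40–49 − 120 → 1790
Giving 1189 / 1144 / 1168 / 992 / 1790 / 316 / 810.
[period 3]
Births: 1168 × 0.304 = 355, 992 × 0.381 = 378, 1790 × 0.452 = 809 → total 1542
10–19: 1189 × 0.959 = 1140
20–29: 1144 × 0.967 = 1106
30–39: 1168 × 0.97 = 1133
40–49: 992 × 0.954 = 946
50–59: 1790 × 0.936 = 1675
60–69: 316 × 0.931 = 294
Net migration: 30–39 + 120 → 1253; 40–49 − 120 → 826
Giving 1542 / 1140 / 1106 / 1253 / 826 / 1675 / 294.
[period 4]
Births: 1106 × 0.304 = 336, 1253 × 0.381 = 477, 826 × 0.452 = 373 → total 1186
10–19: 1542 × 0.959 = 1479
20–29: 1140 × 0.967 = 1102
30–39: 1106 × 0.97 = 1073
40–49: 1253 × 0.954 = 1195
50–59: 826 × 0.936 = 773
60–69: 1675 × 0.931 = 1559
Net migration: 30–39 + 120 → 1193; 40–49 − 120 → 1075
Giving 1186 / 1479 / 1102 / 1193 / 1075 / 773 / 1559.
Dependents (band 0–9 + band 60–69) = 1186 + 1559 = 2745; working-age = 5622; ratio = 2745/5622 × 100 = 48.8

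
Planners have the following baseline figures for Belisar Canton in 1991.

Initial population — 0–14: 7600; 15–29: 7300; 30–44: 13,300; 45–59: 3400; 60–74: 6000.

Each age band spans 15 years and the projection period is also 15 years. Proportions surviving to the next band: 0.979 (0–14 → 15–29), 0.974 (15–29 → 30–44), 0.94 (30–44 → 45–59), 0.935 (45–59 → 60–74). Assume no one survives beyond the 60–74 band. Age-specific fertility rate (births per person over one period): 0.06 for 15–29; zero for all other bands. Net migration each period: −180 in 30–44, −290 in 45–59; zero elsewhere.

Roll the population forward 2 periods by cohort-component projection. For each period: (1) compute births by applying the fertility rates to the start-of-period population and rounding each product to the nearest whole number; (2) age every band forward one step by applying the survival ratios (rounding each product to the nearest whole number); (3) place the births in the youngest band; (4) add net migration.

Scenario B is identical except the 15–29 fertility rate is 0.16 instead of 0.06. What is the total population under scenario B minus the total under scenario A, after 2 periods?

1458

(Bands numbered youngest = 1 to oldest = 5.)
Period 1.
Births: 7300 × 0.06 = 438
Band 2: 7600 × 0.979 = 7440
Band 3: 7300 × 0.974 = 7110
Band 4: 13300 × 0.94 = 12502
Band 5: 3400 × 0.935 = 3179
Net migration: Band 3 − 180 → 6930; Band 4 − 290 → 12212
→ [438, 7440, 6930, 12212, 3179]
Period 2.
Births: 7440 × 0.06 = 446
Band 2: 438 × 0.979 = 429
Band 3: 7440 × 0.974 = 7247
Band 4: 6930 × 0.94 = 6514
Band 5: 12212 × 0.935 = 11418
Net migration: Band 3 − 180 → 7067; Band 4 − 290 → 6224
→ [446, 429, 7067, 6224, 11418]
Scenario A total after 2 periods: 25584
Scenario B projection —
Period 1.
Births: 7300 × 0.16 = 1168
Band 2: 7600 × 0.979 = 7440
Band 3: 7300 × 0.974 = 7110
Band 4: 13300 × 0.94 = 12502
Band 5: 3400 × 0.935 = 3179
Net migration: Band 3 − 180 → 6930; Band 4 − 290 → 12212
→ [1168, 7440, 6930, 12212, 3179]
Period 2.
Births: 7440 × 0.16 = 1190
Band 2: 1168 × 0.979 = 1143
Band 3: 7440 × 0.974 = 7247
Band 4: 6930 × 0.94 = 6514
Band 5: 12212 × 0.935 = 11418
Net migration: Band 3 − 180 → 7067; Band 4 − 290 → 6224
→ [1190, 1143, 7067, 6224, 11418]
Scenario B total after 2 periods: 27042
Difference B − A = 27042 − 25584 = 1458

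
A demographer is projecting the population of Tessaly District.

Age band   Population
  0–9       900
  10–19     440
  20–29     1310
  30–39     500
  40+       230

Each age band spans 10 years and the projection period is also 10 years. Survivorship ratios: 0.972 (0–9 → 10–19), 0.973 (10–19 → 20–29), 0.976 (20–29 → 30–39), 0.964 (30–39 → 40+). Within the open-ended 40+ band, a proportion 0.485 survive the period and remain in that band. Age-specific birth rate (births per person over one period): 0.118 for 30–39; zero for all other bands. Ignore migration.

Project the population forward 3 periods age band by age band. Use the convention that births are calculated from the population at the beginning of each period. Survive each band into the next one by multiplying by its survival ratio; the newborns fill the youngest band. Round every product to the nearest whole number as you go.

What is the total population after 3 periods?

Let band 1 be 0–9 through band 5 = 40+.
After projecting period 1:
Births: 500 × 0.118 = 59
Band 2: 900 × 0.972 = 875
Band 3: 440 × 0.973 = 428
Band 4: 1310 × 0.976 = 1279
Band 5: 500 × 0.964 + 230 × 0.485 = 482 + 112 = 594
Giving 59 / 875 / 428 / 1279 / 594.
After projecting period 2:
Births: 1279 × 0.118 = 151
Band 2: 59 × 0.972 = 57
Band 3: 875 × 0.973 = 851
Band 4: 428 × 0.976 = 418
Band 5: 1279 × 0.964 + 594 × 0.485 = 1233 + 288 = 1521
Giving 151 / 57 / 851 / 418 / 1521.
After projecting period 3:
Births: 418 × 0.118 = 49
Band 2: 151 × 0.972 = 147
Band 3: 57 × 0.973 = 55
Band 4: 851 × 0.976 = 831
Band 5: 418 × 0.964 + 1521 × 0.485 = 403 + 738 = 1141
Giving 49 / 147 / 55 / 831 / 1141.
Total after period 3: 49 + 147 + 55 + 831 + 1141 = 2223

2223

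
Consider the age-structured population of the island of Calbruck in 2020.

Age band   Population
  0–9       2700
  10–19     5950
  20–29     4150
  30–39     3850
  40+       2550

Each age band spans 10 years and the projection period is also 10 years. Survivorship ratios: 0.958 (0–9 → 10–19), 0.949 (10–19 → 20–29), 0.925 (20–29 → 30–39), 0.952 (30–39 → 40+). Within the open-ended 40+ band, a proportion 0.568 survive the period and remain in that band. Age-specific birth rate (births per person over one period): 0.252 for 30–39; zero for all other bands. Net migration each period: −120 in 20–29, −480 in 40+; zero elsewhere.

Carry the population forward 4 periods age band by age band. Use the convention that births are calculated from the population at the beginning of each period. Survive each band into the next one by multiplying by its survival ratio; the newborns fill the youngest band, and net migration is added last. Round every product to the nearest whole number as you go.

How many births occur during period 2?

967

Period 1.
Births: 3850 * 0.252 = 970
10–19: 2700 * 0.958 = 2587
20–29: 5950 * 0.949 = 5647
30–39: 4150 * 0.925 = 3839
40+: 3850 * 0.952 + 2550 * 0.568 = 3665 + 1448 = 5113
Net migration: 20–29 − 120 → 5527; 40+ − 480 → 4633
Giving 970 / 2587 / 5527 / 3839 / 4633.
Period 2.
Births: 3839 * 0.252 = 967
10–19: 970 * 0.958 = 929
20–29: 2587 * 0.949 = 2455
30–39: 5527 * 0.925 = 5112
40+: 3839 * 0.952 + 4633 * 0.568 = 3655 + 2632 = 6287
Net migration: 20–29 − 120 → 2335; 40+ − 480 → 5807
Giving 967 / 929 / 2335 / 5112 / 5807.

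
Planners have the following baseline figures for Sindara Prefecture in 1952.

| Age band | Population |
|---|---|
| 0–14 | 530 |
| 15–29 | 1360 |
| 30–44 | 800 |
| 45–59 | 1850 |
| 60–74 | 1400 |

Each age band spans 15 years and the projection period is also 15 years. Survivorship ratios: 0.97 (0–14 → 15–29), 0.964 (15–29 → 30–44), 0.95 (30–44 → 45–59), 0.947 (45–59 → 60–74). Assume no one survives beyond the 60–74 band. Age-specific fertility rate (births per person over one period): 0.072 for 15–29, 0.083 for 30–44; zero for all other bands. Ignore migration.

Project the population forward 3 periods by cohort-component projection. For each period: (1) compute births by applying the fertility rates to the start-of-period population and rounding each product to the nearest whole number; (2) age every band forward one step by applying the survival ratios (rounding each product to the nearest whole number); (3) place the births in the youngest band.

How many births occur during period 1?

164

Call the groups 1 to 5, youngest first.
Period 1:
Births: 1360 * 0.072 = 98  |  800 * 0.083 = 66 — total 164
Group 2: 530 * 0.97 = 514
Group 3: 1360 * 0.964 = 1311
Group 4: 800 * 0.95 = 760
Group 5: 1850 * 0.947 = 1752
→ [164, 514, 1311, 760, 1752]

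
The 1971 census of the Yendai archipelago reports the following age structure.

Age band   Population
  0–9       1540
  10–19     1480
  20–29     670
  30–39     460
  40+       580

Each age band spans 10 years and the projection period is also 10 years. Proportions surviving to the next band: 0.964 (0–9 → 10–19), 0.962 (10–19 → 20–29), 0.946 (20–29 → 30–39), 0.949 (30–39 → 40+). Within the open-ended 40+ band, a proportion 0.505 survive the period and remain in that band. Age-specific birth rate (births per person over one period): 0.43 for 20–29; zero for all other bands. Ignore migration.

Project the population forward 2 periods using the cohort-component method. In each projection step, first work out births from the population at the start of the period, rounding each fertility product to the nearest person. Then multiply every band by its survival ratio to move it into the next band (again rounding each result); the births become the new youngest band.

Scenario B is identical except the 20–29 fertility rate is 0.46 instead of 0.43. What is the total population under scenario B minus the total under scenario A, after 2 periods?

62

— Period 1 —
Births: 670 × 0.43 = 288
10–19: 1540 × 0.964 = 1485
20–29: 1480 × 0.962 = 1424
30–39: 670 × 0.946 = 634
40+: 460 × 0.949 + 580 × 0.505 = 437 + 293 = 730
End of period: [288, 1485, 1424, 634, 730]
— Period 2 —
Births: 1424 × 0.43 = 612
10–19: 288 × 0.964 = 278
20–29: 1485 × 0.962 = 1429
30–39: 1424 × 0.946 = 1347
40+: 634 × 0.949 + 730 × 0.505 = 602 + 369 = 971
End of period: [612, 278, 1429, 1347, 971]
Scenario A total after 2 periods: 4637
Scenario B projection —
— Period 1 —
Births: 670 × 0.46 = 308
10–19: 1540 × 0.964 = 1485
20–29: 1480 × 0.962 = 1424
30–39: 670 × 0.946 = 634
40+: 460 × 0.949 + 580 × 0.505 = 437 + 293 = 730
End of period: [308, 1485, 1424, 634, 730]
— Period 2 —
Births: 1424 × 0.46 = 655
10–19: 308 × 0.964 = 297
20–29: 1485 × 0.962 = 1429
30–39: 1424 × 0.946 = 1347
40+: 634 × 0.949 + 730 × 0.505 = 602 + 369 = 971
End of period: [655, 297, 1429, 1347, 971]
Scenario B total after 2 periods: 4699
Difference B − A = 4699 − 4637 = 62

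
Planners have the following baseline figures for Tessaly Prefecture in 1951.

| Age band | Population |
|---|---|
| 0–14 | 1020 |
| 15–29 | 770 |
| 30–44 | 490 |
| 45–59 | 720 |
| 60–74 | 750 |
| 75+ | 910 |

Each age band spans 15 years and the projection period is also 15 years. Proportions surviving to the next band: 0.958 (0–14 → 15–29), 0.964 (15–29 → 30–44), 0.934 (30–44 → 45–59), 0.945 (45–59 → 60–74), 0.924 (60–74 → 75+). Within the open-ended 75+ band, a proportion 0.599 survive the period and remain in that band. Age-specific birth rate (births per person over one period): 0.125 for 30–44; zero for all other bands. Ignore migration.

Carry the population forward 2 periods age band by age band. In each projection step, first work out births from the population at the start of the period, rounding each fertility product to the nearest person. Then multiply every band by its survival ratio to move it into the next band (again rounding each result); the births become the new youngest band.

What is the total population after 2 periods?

(Groups numbered youngest = 1 to oldest = 6.)
After projecting period 1:
Births: 490 * 0.125 = 61
Group 2: 1020 * 0.958 = 977
Group 3: 770 * 0.964 = 742
Group 4: 490 * 0.934 = 458
Group 5: 720 * 0.945 = 680
Group 6: 750 * 0.924 + 910 * 0.599 = 693 + 545 = 1238
Population now: 0–14=61, 15–29=977, 30–44=742, 45–59=458, 60–74=680, 75+=1238
After projecting period 2:
Births: 742 * 0.125 = 93
Group 2: 61 * 0.958 = 58
Group 3: 977 * 0.964 = 942
Group 4: 742 * 0.934 = 693
Group 5: 458 * 0.945 = 433
Group 6: 680 * 0.924 + 1238 * 0.599 = 628 + 742 = 1370
Population now: 0–14=93, 15–29=58, 30–44=942, 45–59=693, 60–74=433, 75+=1370
Total after period 2: 93 + 58 + 942 + 693 + 433 + 1370 = 3589

3589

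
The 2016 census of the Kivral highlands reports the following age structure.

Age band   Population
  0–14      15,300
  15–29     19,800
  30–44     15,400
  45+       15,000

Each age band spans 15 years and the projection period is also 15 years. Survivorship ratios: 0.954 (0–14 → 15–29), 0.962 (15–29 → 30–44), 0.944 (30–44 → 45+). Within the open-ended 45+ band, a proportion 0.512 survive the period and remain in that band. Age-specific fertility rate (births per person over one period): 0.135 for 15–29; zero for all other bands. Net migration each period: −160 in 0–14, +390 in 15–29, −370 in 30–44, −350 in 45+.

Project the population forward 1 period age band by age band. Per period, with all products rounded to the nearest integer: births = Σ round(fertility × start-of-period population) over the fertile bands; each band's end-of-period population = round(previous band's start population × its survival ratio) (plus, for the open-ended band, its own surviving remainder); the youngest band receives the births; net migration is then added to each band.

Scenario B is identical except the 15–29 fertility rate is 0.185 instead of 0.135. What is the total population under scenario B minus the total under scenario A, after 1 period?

After projecting period 1:
Births: 19800 × 0.135 = 2673
15–29: 15300 × 0.954 = 14596
30–44: 19800 × 0.962 = 19048
45+: 15400 × 0.944 + 15000 × 0.512 = 14538 + 7680 = 22218
Net migration: 0–14 − 160 → 2513; 15–29 + 390 → 14986; 30–44 − 370 → 18678; 45+ − 350 → 21868
→ [2513, 14986, 18678, 21868]
Scenario A total after 1 period: 58045
Scenario B projection —
After projecting period 1:
Births: 19800 × 0.185 = 3663
15–29: 15300 × 0.954 = 14596
30–44: 19800 × 0.962 = 19048
45+: 15400 × 0.944 + 15000 × 0.512 = 14538 + 7680 = 22218
Net migration: 0–14 − 160 → 3503; 15–29 + 390 → 14986; 30–44 − 370 → 18678; 45+ − 350 → 21868
→ [3503, 14986, 18678, 21868]
Scenario B total after 1 period: 59035
Difference B − A = 59035 − 58045 = 990

990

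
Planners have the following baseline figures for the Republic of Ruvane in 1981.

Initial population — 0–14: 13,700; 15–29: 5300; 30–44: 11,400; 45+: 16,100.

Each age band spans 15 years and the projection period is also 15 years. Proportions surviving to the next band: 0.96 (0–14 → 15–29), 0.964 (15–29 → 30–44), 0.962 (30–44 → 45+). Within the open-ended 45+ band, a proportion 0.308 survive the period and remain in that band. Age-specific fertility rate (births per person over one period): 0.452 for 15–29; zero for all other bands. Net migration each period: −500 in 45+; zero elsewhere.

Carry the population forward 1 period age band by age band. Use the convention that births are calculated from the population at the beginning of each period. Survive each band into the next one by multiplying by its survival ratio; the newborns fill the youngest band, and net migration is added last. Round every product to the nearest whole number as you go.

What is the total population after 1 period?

36083

Period 1:
Births: 5300 × 0.452 = 2396
15–29: 13700 × 0.96 = 13152
30–44: 5300 × 0.964 = 5109
45+: 11400 × 0.962 + 16100 × 0.308 = 10967 + 4959 = 15926
Net migration: 45+ − 500 → 15426
Population now: 0–14=2396, 15–29=13152, 30–44=5109, 45+=15426
Total after period 1: 2396 + 13152 + 5109 + 15426 = 36083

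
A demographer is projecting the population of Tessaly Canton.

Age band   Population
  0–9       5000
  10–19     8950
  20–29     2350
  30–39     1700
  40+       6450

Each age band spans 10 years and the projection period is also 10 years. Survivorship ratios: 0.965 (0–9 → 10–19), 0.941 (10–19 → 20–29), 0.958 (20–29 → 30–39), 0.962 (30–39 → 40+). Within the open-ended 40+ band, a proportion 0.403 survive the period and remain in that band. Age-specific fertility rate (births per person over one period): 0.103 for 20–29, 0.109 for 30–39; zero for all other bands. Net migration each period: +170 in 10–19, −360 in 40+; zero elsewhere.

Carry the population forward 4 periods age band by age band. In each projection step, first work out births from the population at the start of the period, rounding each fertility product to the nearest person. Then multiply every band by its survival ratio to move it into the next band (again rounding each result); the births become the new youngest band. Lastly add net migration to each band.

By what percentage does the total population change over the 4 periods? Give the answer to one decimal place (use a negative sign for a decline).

Let band 1 be 0–9 through band 5 = 40+.
After projecting period 1:
Births: 2350 * 0.103 = 242 ; 1700 * 0.109 = 185 → total 427
Band 2: 5000 * 0.965 = 4825
Band 3: 8950 * 0.941 = 8422
Band 4: 2350 * 0.958 = 2251
Band 5: 1700 * 0.962 + 6450 * 0.403 = 1635 + 2599 = 4234
Net migration: Band 2 + 170 → 4995; Band 5 − 360 → 3874
End of period: [427, 4995, 8422, 2251, 3874]
After projecting period 2:
Births: 8422 * 0.103 = 867 ; 2251 * 0.109 = 245 → total 1112
Band 2: 427 * 0.965 = 412
Band 3: 4995 * 0.941 = 4700
Band 4: 8422 * 0.958 = 8068
Band 5: 2251 * 0.962 + 3874 * 0.403 = 2165 + 1561 = 3726
Net migration: Band 2 + 170 → 582; Band 5 − 360 → 3366
End of period: [1112, 582, 4700, 8068, 3366]
After projecting period 3:
Births: 4700 * 0.103 = 484 ; 8068 * 0.109 = 879 → total 1363
Band 2: 1112 * 0.965 = 1073
Band 3: 582 * 0.941 = 548
Band 4: 4700 * 0.958 = 4503
Band 5: 8068 * 0.962 + 3366 * 0.403 = 7761 + 1356 = 9117
Net migration: Band 2 + 170 → 1243; Band 5 − 360 → 8757
End of period: [1363, 1243, 548, 4503, 8757]
After projecting period 4:
Births: 548 * 0.103 = 56 ; 4503 * 0.109 = 491 → total 547
Band 2: 1363 * 0.965 = 1315
Band 3: 1243 * 0.941 = 1170
Band 4: 548 * 0.958 = 525
Band 5: 4503 * 0.962 + 8757 * 0.403 = 4332 + 3529 = 7861
Net migration: Band 2 + 170 → 1485; Band 5 − 360 → 7501
End of period: [547, 1485, 1170, 525, 7501]
Total: 24450 → 11228; change = -13222; percentage change = -54.1%

-54.1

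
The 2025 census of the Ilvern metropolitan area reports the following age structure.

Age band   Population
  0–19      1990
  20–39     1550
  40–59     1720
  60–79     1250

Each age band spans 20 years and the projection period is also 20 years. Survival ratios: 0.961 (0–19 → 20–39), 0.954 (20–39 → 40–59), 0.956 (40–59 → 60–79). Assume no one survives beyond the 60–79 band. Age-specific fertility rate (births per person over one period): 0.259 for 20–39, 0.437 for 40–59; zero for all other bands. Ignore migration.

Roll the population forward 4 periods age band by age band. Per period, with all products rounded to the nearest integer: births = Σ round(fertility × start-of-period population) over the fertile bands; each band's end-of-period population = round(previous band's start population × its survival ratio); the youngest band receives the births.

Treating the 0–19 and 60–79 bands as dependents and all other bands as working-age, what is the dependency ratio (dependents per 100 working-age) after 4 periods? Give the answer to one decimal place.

84.1

Period 1.
Births: 1550 × 0.259 = 401  |  1720 × 0.437 = 752 → total 1153
20–39: 1990 × 0.961 = 1912
40–59: 1550 × 0.954 = 1479
60–79: 1720 × 0.956 = 1644
End of period: [1153, 1912, 1479, 1644]
Period 2.
Births: 1912 × 0.259 = 495  |  1479 × 0.437 = 646 → total 1141
20–39: 1153 × 0.961 = 1108
40–59: 1912 × 0.954 = 1824
60–79: 1479 × 0.956 = 1414
End of period: [1141, 1108, 1824, 1414]
Period 3.
Births: 1108 × 0.259 = 287  |  1824 × 0.437 = 797 → total 1084
20–39: 1141 × 0.961 = 1097
40–59: 1108 × 0.954 = 1057
60–79: 1824 × 0.956 = 1744
End of period: [1084, 1097, 1057, 1744]
Period 4.
Births: 1097 × 0.259 = 284  |  1057 × 0.437 = 462 → total 746
20–39: 1084 × 0.961 = 1042
40–59: 1097 × 0.954 = 1047
60–79: 1057 × 0.956 = 1010
End of period: [746, 1042, 1047, 1010]
Dependents (band 0–19 + band 60–79) = 746 + 1010 = 1756; working-age = 2089; ratio = 1756/2089 × 100 = 84.1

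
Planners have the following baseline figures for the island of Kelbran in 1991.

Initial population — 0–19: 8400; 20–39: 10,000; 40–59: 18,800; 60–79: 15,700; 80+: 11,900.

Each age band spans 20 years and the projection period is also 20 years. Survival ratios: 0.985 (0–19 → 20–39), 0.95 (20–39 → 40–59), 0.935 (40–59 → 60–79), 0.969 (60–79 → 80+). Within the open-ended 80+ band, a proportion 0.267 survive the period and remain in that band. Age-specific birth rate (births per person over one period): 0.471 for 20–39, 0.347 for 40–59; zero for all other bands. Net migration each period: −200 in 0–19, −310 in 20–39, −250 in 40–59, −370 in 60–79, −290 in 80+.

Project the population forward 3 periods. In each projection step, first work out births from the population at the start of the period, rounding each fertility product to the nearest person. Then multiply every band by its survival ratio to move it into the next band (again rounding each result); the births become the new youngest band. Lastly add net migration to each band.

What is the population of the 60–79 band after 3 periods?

After projecting period 1:
Births: 10000 * 0.471 = 4710 ; 18800 * 0.347 = 6524 ⇒ total 11234
20–39: 8400 * 0.985 = 8274
40–59: 10000 * 0.95 = 9500
60–79: 18800 * 0.935 = 17578
80+: 15700 * 0.969 + 11900 * 0.267 = 15213 + 3177 = 18390
Net migration: 0–19 − 200 → 11034; 20–39 − 310 → 7964; 40–59 − 250 → 9250; 60–79 − 370 → 17208; 80+ − 290 → 18100
Population now: 0–19=11034, 20–39=7964, 40–59=9250, 60–79=17208, 80+=18100
After projecting period 2:
Births: 7964 * 0.471 = 3751 ; 9250 * 0.347 = 3210 ⇒ total 6961
20–39: 11034 * 0.985 = 10868
40–59: 7964 * 0.95 = 7566
60–79: 9250 * 0.935 = 8649
80+: 17208 * 0.969 + 18100 * 0.267 = 16675 + 4833 = 21508
Net migration: 0–19 − 200 → 6761; 20–39 − 310 → 10558; 40–59 − 250 → 7316; 60–79 − 370 → 8279; 80+ − 290 → 21218
Population now: 0–19=6761, 20–39=10558, 40–59=7316, 60–79=8279, 80+=21218
After projecting period 3:
Births: 10558 * 0.471 = 4973 ; 7316 * 0.347 = 2539 ⇒ total 7512
20–39: 6761 * 0.985 = 6660
40–59: 10558 * 0.95 = 10030
60–79: 7316 * 0.935 = 6840
80+: 8279 * 0.969 + 21218 * 0.267 = 8022 + 5665 = 13687
Net migration: 0–19 − 200 → 7312; 20–39 − 310 → 6350; 40–59 − 250 → 9780; 60–79 − 370 → 6470; 80+ − 290 → 13397
Population now: 0–19=7312, 20–39=6350, 40–59=9780, 60–79=6470, 80+=13397

6470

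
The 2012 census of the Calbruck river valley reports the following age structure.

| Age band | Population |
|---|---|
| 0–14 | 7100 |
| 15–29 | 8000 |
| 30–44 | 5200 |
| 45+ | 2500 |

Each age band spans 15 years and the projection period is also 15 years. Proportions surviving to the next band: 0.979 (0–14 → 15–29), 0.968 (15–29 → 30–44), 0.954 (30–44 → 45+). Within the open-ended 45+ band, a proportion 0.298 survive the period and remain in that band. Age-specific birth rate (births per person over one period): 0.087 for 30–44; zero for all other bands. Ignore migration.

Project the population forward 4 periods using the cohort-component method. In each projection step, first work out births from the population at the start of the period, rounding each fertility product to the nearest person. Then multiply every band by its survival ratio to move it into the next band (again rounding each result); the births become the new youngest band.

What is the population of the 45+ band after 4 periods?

3129

Let band 1 be 0–14 through band 4 = 45+.
— Period 1 —
Births: 5200 × 0.087 = 452
Band 2: 7100 × 0.979 = 6951
Band 3: 8000 × 0.968 = 7744
Band 4: 5200 × 0.954 + 2500 × 0.298 = 4961 + 745 = 5706
→ [452, 6951, 7744, 5706]
— Period 2 —
Births: 7744 × 0.087 = 674
Band 2: 452 × 0.979 = 443
Band 3: 6951 × 0.968 = 6729
Band 4: 7744 × 0.954 + 5706 × 0.298 = 7388 + 1700 = 9088
→ [674, 443, 6729, 9088]
— Period 3 —
Births: 6729 × 0.087 = 585
Band 2: 674 × 0.979 = 660
Band 3: 443 × 0.968 = 429
Band 4: 6729 × 0.954 + 9088 × 0.298 = 6419 + 2708 = 9127
→ [585, 660, 429, 9127]
— Period 4 —
Births: 429 × 0.087 = 37
Band 2: 585 × 0.979 = 573
Band 3: 660 × 0.968 = 639
Band 4: 429 × 0.954 + 9127 × 0.298 = 409 + 2720 = 3129
→ [37, 573, 639, 3129]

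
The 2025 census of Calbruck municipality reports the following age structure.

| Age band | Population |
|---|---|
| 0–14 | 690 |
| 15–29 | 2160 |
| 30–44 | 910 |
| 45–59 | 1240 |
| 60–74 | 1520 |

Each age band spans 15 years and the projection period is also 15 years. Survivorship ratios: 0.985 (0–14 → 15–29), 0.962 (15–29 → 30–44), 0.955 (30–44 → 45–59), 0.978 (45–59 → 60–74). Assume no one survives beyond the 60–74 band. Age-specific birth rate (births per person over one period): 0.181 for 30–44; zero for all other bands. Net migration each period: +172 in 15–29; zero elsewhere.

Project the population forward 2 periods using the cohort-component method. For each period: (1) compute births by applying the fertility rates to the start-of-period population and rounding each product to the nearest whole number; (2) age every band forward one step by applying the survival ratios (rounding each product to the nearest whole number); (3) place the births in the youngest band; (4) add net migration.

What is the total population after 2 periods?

4365

Period 1:
Births: 910 × 0.181 = 165
15–29: 690 × 0.985 = 680
30–44: 2160 × 0.962 = 2078
45–59: 910 × 0.955 = 869
60–74: 1240 × 0.978 = 1213
Net migration: 15–29 + 172 → 852
Population now: 0–14=165, 15–29=852, 30–44=2078, 45–59=869, 60–74=1213
Period 2:
Births: 2078 × 0.181 = 376
15–29: 165 × 0.985 = 163
30–44: 852 × 0.962 = 820
45–59: 2078 × 0.955 = 1984
60–74: 869 × 0.978 = 850
Net migration: 15–29 + 172 → 335
Population now: 0–14=376, 15–29=335, 30–44=820, 45–59=1984, 60–74=850
Total after period 2: 376 + 335 + 820 + 1984 + 850 = 4365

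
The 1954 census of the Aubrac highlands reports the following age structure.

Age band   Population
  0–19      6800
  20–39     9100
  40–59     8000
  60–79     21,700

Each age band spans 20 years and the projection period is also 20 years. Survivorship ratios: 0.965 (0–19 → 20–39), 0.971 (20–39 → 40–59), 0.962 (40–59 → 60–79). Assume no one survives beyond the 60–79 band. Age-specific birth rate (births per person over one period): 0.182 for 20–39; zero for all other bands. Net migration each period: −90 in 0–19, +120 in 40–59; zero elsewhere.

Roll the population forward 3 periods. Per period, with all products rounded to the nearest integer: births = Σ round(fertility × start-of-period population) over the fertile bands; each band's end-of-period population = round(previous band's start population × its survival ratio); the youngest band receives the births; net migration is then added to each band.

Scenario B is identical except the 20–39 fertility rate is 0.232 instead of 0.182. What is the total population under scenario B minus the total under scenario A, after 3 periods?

920

Period 1.
Births: 9100 × 0.182 = 1656
20–39: 6800 × 0.965 = 6562
40–59: 9100 × 0.971 = 8836
60–79: 8000 × 0.962 = 7696
Net migration: 0–19 − 90 → 1566; 40–59 + 120 → 8956
Population now: 0–19=1566, 20–39=6562, 40–59=8956, 60–79=7696
Period 2.
Births: 6562 × 0.182 = 1194
20–39: 1566 × 0.965 = 1511
40–59: 6562 × 0.971 = 6372
60–79: 8956 × 0.962 = 8616
Net migration: 0–19 − 90 → 1104; 40–59 + 120 → 6492
Population now: 0–19=1104, 20–39=1511, 40–59=6492, 60–79=8616
Period 3.
Births: 1511 × 0.182 = 275
20–39: 1104 × 0.965 = 1065
40–59: 1511 × 0.971 = 1467
60–79: 6492 × 0.962 = 6245
Net migration: 0–19 − 90 → 185; 40–59 + 120 → 1587
Population now: 0–19=185, 20–39=1065, 40–59=1587, 60–79=6245
Scenario A total after 3 periods: 9082
Scenario B projection —
Period 1.
Births: 9100 × 0.232 = 2111
20–39: 6800 × 0.965 = 6562
40–59: 9100 × 0.971 = 8836
60–79: 8000 × 0.962 = 7696
Net migration: 0–19 − 90 → 2021; 40–59 + 120 → 8956
Population now: 0–19=2021, 20–39=6562, 40–59=8956, 60–79=7696
Period 2.
Births: 6562 × 0.232 = 1522
20–39: 2021 × 0.965 = 1950
40–59: 6562 × 0.971 = 6372
60–79: 8956 × 0.962 = 8616
Net migration: 0–19 − 90 → 1432; 40–59 + 120 → 6492
Population now: 0–19=1432, 20–39=1950, 40–59=6492, 60–79=8616
Period 3.
Births: 1950 × 0.232 = 452
20–39: 1432 × 0.965 = 1382
40–59: 1950 × 0.971 = 1893
60–79: 6492 × 0.962 = 6245
Net migration: 0–19 − 90 → 362; 40–59 + 120 → 2013
Population now: 0–19=362, 20–39=1382, 40–59=2013, 60–79=6245
Scenario B total after 3 periods: 10002
Difference B − A = 10002 − 9082 = 920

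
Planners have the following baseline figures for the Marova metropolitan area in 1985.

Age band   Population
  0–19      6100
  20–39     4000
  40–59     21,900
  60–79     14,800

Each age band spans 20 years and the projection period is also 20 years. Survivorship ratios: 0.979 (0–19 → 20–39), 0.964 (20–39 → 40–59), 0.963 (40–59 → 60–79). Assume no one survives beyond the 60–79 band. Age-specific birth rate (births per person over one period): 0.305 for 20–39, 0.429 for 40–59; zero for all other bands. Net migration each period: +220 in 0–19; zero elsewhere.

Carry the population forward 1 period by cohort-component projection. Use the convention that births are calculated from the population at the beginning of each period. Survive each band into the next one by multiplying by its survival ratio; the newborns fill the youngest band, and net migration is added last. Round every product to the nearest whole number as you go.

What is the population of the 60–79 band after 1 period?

21090

— Period 1 —
Births: 4000 × 0.305 = 1220, 21900 × 0.429 = 9395 — total 10615
20–39: 6100 × 0.979 = 5972
40–59: 4000 × 0.964 = 3856
60–79: 21900 × 0.963 = 21090
Net migration: 0–19 + 220 → 10835
Population now: 0–19=10835, 20–39=5972, 40–59=3856, 60–79=21090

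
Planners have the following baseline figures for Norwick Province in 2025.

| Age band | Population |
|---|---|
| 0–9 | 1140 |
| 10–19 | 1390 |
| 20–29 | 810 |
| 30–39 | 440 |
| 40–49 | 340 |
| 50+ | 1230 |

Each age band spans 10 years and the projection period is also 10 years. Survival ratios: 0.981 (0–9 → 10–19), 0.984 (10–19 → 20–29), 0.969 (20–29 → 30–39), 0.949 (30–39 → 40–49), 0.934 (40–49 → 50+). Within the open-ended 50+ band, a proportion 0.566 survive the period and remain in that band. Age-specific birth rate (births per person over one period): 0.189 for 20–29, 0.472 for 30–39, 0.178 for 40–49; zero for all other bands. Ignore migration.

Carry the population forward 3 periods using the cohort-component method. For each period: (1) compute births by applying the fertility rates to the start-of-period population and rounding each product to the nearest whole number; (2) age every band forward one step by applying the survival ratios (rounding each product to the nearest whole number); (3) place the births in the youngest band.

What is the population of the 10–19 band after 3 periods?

691

Period 1.
Births: 810 * 0.189 = 153  |  440 * 0.472 = 208  |  340 * 0.178 = 61 → 422
10–19: 1140 * 0.981 = 1118
20–29: 1390 * 0.984 = 1368
30–39: 810 * 0.969 = 785
40–49: 440 * 0.949 = 418
50+: 340 * 0.934 + 1230 * 0.566 = 318 + 696 = 1014
Giving 422 / 1118 / 1368 / 785 / 418 / 1014.
Period 2.
Births: 1368 * 0.189 = 259  |  785 * 0.472 = 371  |  418 * 0.178 = 74 → 704
10–19: 422 * 0.981 = 414
20–29: 1118 * 0.984 = 1100
30–39: 1368 * 0.969 = 1326
40–49: 785 * 0.949 = 745
50+: 418 * 0.934 + 1014 * 0.566 = 390 + 574 = 964
Giving 704 / 414 / 1100 / 1326 / 745 / 964.
Period 3.
Births: 1100 * 0.189 = 208  |  1326 * 0.472 = 626  |  745 * 0.178 = 133 → 967
10–19: 704 * 0.981 = 691
20–29: 414 * 0.984 = 407
30–39: 1100 * 0.969 = 1066
40–49: 1326 * 0.949 = 1258
50+: 745 * 0.934 + 964 * 0.566 = 696 + 546 = 1242
Giving 967 / 691 / 407 / 1066 / 1258 / 1242.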